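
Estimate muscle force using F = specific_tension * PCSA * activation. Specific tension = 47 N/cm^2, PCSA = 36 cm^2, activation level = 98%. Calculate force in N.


F = sigma * PCSA * activation
F = 47 * 36 * 0.98
F = 1658 N


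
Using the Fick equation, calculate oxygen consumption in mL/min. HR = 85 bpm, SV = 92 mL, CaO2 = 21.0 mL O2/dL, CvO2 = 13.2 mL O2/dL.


CO = HR*SV = 85*92/1000 = 7.82 L/min
a-v O2 diff = 21.0 - 13.2 = 7.8 mL/dL
VO2 = CO * (CaO2-CvO2) * 10 dL/L
VO2 = 7.82 * 7.8 * 10
VO2 = 610 mL/min


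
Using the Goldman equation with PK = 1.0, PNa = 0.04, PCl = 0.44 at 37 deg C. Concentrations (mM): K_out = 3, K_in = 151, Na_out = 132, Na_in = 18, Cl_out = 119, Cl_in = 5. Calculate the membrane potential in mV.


Vm = (RT/F)*ln((PK*Ko + PNa*Nao + PCl*Cli)/(PK*Ki + PNa*Nai + PCl*Clo))
Numer = 10.48, Denom = 204.08
Vm = -79.35 mV


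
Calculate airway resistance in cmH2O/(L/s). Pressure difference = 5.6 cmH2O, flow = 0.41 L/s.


R = dP / flow
R = 5.6 / 0.41
R = 13.66 cmH2O/(L/s)


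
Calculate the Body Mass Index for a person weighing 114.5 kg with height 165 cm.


BMI = weight / height^2
height = 165 cm = 1.65 m
BMI = 114.5 / 1.65^2
BMI = 42.06 kg/m^2


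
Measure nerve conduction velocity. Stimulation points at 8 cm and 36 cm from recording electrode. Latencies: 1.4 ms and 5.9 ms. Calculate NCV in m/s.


Distance = (36 - 8) / 100 = 0.28 m
dt = (5.9 - 1.4) / 1000 = 0.0045 s
NCV = dist / dt = 62.22 m/s


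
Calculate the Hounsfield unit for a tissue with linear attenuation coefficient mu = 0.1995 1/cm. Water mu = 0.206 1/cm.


HU = ((mu_tissue - mu_water) / mu_water) * 1000
HU = ((0.1995 - 0.206) / 0.206) * 1000
HU = -31.55


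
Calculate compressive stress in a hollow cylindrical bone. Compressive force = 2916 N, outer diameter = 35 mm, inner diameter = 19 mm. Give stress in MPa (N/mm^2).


A = pi*(r_o^2 - r_i^2)
r_o = 17.5 mm, r_i = 9.5 mm
A = 678.584 mm^2
sigma = F/A = 2916 / 678.584
sigma = 4.297 MPa


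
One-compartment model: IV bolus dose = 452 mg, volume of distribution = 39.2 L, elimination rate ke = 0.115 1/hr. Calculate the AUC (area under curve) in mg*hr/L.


C0 = Dose/Vd = 452/39.2 = 11.5306 mg/L
AUC = C0/ke = 11.5306/0.115
AUC = 100.3 mg*hr/L


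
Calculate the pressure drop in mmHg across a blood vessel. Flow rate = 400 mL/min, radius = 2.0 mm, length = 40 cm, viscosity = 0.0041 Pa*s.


dP = 8*mu*L*Q / (pi*r^4)
Q = 400 mL/min = 6.66667e-06 m^3/s
dP = 1740.09 Pa = 1740.09 / 133.322 mmHg = 13.05 mmHg


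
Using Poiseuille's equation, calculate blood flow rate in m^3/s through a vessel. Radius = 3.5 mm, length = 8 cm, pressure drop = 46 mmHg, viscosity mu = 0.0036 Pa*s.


Q = pi*r^4*dP / (8*mu*L)
r = 0.0035 m, L = 0.08 m
dP = 46 mmHg = 6132.812 Pa
Q = 0.001255 m^3/s


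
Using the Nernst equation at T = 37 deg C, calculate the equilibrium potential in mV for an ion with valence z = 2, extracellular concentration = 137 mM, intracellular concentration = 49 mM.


E = (RT/(zF)) * ln(C_out/C_in)
T = 37 + 273.15 = 310.15 K
E = (8.314 * 310.15 / (2 * 96485)) * ln(137/49)
E = 13.74 mV


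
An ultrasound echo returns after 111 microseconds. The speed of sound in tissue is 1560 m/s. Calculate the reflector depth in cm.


depth = c * t / 2
t = 111 us = 1.1100e-04 s
depth = 1560 * 1.1100e-04 / 2
depth = 0.08658 m = 8.658 cm


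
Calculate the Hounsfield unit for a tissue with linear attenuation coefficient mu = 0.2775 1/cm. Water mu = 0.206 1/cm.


HU = ((mu_tissue - mu_water) / mu_water) * 1000
HU = ((0.2775 - 0.206) / 0.206) * 1000
HU = 347.1


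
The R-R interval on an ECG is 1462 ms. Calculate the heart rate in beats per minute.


HR = 60 / RR_interval(s)
RR = 1462 ms = 1.462 s
HR = 60 / 1.462 = 41.04 bpm


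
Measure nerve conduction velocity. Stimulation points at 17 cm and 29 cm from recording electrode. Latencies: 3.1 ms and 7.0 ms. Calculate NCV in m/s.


Distance = (29 - 17) / 100 = 0.12 m
dt = (7.0 - 3.1) / 1000 = 0.0039 s
NCV = dist / dt = 30.77 m/s


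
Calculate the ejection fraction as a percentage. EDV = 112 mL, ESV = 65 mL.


SV = EDV - ESV = 112 - 65 = 47 mL
EF = SV/EDV * 100 = 47/112 * 100
EF = 41.96%


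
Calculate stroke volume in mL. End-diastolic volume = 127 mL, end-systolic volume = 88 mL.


SV = EDV - ESV
SV = 127 - 88
SV = 39 mL


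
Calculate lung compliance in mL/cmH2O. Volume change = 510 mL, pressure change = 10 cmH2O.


C = dV / dP
C = 510 / 10
C = 51 mL/cmH2O


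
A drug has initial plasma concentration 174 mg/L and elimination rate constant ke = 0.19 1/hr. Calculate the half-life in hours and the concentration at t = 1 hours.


t_half = ln(2) / ke = 0.693147 / 0.19 = 3.648 hr
C(t) = C0 * exp(-ke*t) = 174 * exp(-0.19*1)
C(1) = 143.9 mg/L


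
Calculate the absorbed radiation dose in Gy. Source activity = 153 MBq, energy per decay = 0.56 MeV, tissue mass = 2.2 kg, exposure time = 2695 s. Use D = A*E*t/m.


A = 153 MBq = 1.5300e+08 Bq
E = 0.56 MeV = 8.9712e-14 J
D = A*E*t/m = 1.5300e+08*8.9712e-14*2695/2.2
D = 0.01681 Gy


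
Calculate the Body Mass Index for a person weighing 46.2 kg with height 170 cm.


BMI = weight / height^2
height = 170 cm = 1.7 m
BMI = 46.2 / 1.7^2
BMI = 15.99 kg/m^2


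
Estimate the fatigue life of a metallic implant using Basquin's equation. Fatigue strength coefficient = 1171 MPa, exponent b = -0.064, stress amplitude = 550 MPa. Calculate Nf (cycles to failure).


sigma_a = sigma_f' * (2Nf)^b
2Nf = (sigma_a/sigma_f')^(1/b)
2Nf = (550/1171)^(1/-0.064)
2Nf = 134287.15
Nf = 6.714e+04


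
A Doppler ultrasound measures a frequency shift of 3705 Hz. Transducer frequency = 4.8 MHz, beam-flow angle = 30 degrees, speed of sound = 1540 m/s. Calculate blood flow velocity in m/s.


v = fd * c / (2 * f0 * cos(theta))
v = 3705 * 1540 / (2 * 4.8000e+06 * cos(30))
v = 0.6863 m/s


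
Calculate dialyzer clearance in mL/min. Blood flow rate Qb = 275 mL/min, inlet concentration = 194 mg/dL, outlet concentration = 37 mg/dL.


K = Qb * (Cb_in - Cb_out) / Cb_in
K = 275 * (194 - 37) / 194
K = 222.6 mL/min


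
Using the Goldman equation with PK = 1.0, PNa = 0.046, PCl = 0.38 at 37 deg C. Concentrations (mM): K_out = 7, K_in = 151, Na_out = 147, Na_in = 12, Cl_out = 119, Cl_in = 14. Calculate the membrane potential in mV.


Vm = (RT/F)*ln((PK*Ko + PNa*Nao + PCl*Cli)/(PK*Ki + PNa*Nai + PCl*Clo))
Numer = 19.082, Denom = 196.772
Vm = -62.36 mV


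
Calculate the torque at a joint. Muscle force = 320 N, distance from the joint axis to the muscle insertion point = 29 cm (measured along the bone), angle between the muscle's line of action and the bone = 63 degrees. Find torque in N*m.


Torque = F * d * sin(theta)   (moment arm = d*sin(theta))
d = 29 cm = 0.29 m
Torque = 320 * 0.29 * sin(63)
Torque = 82.69 N*m


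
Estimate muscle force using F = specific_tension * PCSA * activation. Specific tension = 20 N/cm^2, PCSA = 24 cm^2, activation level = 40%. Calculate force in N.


F = sigma * PCSA * activation
F = 20 * 24 * 0.4
F = 192 N


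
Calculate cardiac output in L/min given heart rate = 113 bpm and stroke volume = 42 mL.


CO = HR * SV
CO = 113 * 42 / 1000
CO = 4.746 L/min


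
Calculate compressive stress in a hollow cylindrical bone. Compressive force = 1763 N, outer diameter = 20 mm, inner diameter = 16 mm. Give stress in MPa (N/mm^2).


A = pi*(r_o^2 - r_i^2)
r_o = 10 mm, r_i = 8 mm
A = 113.097 mm^2
sigma = F/A = 1763 / 113.097
sigma = 15.59 MPa


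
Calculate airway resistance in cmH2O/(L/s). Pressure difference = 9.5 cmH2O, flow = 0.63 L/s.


R = dP / flow
R = 9.5 / 0.63
R = 15.08 cmH2O/(L/s)


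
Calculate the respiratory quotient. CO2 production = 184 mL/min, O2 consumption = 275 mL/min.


RQ = VCO2 / VO2
RQ = 184 / 275
RQ = 0.6691


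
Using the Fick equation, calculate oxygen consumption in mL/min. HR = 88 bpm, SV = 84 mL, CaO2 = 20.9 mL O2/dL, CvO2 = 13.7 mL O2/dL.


CO = HR*SV = 88*84/1000 = 7.392 L/min
a-v O2 diff = 20.9 - 13.7 = 7.2 mL/dL
VO2 = CO * (CaO2-CvO2) * 10 dL/L
VO2 = 7.392 * 7.2 * 10
VO2 = 532.2 mL/min


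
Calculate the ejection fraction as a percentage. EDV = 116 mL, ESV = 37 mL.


SV = EDV - ESV = 116 - 37 = 79 mL
EF = SV/EDV * 100 = 79/116 * 100
EF = 68.1%


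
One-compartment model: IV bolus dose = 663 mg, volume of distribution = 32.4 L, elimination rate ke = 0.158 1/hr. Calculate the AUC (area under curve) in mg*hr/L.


C0 = Dose/Vd = 663/32.4 = 20.463 mg/L
AUC = C0/ke = 20.463/0.158
AUC = 129.5 mg*hr/L


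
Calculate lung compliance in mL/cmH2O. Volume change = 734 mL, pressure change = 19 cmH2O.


C = dV / dP
C = 734 / 19
C = 38.63 mL/cmH2O


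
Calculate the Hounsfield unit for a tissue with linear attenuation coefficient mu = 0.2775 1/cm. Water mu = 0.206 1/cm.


HU = ((mu_tissue - mu_water) / mu_water) * 1000
HU = ((0.2775 - 0.206) / 0.206) * 1000
HU = 347.1


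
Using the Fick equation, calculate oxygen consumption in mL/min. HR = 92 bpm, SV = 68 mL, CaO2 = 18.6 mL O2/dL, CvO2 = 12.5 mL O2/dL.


CO = HR*SV = 92*68/1000 = 6.256 L/min
a-v O2 diff = 18.6 - 12.5 = 6.1 mL/dL
VO2 = CO * (CaO2-CvO2) * 10 dL/L
VO2 = 6.256 * 6.1 * 10
VO2 = 381.6 mL/min


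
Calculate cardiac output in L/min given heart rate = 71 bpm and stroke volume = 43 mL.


CO = HR * SV
CO = 71 * 43 / 1000
CO = 3.053 L/min


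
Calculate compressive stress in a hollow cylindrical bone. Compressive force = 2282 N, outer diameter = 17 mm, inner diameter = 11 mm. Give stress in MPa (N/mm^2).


A = pi*(r_o^2 - r_i^2)
r_o = 8.5 mm, r_i = 5.5 mm
A = 131.947 mm^2
sigma = F/A = 2282 / 131.947
sigma = 17.29 MPa


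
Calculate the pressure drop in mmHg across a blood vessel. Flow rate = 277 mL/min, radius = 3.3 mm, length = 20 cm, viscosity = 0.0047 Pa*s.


dP = 8*mu*L*Q / (pi*r^4)
Q = 277 mL/min = 4.61667e-06 m^3/s
dP = 93.1839 Pa = 93.1839 / 133.322 mmHg = 0.6989 mmHg


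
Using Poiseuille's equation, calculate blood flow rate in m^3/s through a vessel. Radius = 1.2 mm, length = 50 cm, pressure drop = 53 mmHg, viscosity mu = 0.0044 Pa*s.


Q = pi*r^4*dP / (8*mu*L)
r = 0.0012 m, L = 0.5 m
dP = 53 mmHg = 7066.066 Pa
Q = 2.6154e-06 m^3/s


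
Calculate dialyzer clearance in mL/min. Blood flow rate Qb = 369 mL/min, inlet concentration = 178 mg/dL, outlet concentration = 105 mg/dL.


K = Qb * (Cb_in - Cb_out) / Cb_in
K = 369 * (178 - 105) / 178
K = 151.3 mL/min


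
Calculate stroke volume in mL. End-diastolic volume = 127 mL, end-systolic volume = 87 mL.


SV = EDV - ESV
SV = 127 - 87
SV = 40 mL


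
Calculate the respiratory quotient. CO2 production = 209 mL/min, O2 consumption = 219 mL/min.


RQ = VCO2 / VO2
RQ = 209 / 219
RQ = 0.9543


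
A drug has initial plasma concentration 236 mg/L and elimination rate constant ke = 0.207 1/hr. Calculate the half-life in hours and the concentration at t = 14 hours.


t_half = ln(2) / ke = 0.693147 / 0.207 = 3.349 hr
C(t) = C0 * exp(-ke*t) = 236 * exp(-0.207*14)
C(14) = 13.01 mg/L


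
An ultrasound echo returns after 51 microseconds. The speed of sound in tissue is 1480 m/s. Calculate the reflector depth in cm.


depth = c * t / 2
t = 51 us = 5.1000e-05 s
depth = 1480 * 5.1000e-05 / 2
depth = 0.03774 m = 3.774 cm


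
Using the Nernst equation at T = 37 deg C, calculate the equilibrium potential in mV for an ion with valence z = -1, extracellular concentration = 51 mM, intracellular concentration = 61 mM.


E = (RT/(zF)) * ln(C_out/C_in)
T = 37 + 273.15 = 310.15 K
E = (8.314 * 310.15 / (-1 * 96485)) * ln(51/61)
E = 4.785 mV


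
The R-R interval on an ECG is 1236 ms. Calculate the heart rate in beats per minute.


HR = 60 / RR_interval(s)
RR = 1236 ms = 1.236 s
HR = 60 / 1.236 = 48.54 bpm


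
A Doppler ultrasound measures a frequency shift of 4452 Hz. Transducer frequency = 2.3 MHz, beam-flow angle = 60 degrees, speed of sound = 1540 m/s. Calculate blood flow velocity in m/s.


v = fd * c / (2 * f0 * cos(theta))
v = 4452 * 1540 / (2 * 2.3000e+06 * cos(60))
v = 2.981 m/s


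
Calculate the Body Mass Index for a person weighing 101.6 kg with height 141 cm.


BMI = weight / height^2
height = 141 cm = 1.41 m
BMI = 101.6 / 1.41^2
BMI = 51.1 kg/m^2


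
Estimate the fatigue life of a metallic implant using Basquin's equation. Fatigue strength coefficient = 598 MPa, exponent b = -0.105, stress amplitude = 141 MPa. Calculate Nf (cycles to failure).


sigma_a = sigma_f' * (2Nf)^b
2Nf = (sigma_a/sigma_f')^(1/b)
2Nf = (141/598)^(1/-0.105)
2Nf = 946280.14
Nf = 4.731e+05


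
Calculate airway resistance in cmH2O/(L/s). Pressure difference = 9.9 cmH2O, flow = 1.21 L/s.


R = dP / flow
R = 9.9 / 1.21
R = 8.182 cmH2O/(L/s)


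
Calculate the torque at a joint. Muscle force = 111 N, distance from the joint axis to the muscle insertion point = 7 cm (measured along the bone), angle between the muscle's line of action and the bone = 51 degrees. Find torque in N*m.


Torque = F * d * sin(theta)   (moment arm = d*sin(theta))
d = 7 cm = 0.07 m
Torque = 111 * 0.07 * sin(51)
Torque = 6.038 N*m


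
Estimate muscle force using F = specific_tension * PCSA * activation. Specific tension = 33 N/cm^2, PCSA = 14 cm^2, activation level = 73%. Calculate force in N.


F = sigma * PCSA * activation
F = 33 * 14 * 0.73
F = 337.3 N


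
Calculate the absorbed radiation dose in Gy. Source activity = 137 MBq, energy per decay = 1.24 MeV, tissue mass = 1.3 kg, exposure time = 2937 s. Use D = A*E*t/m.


A = 137 MBq = 1.3700e+08 Bq
E = 1.24 MeV = 1.98648e-13 J
D = A*E*t/m = 1.3700e+08*1.98648e-13*2937/1.3
D = 0.06148 Gy


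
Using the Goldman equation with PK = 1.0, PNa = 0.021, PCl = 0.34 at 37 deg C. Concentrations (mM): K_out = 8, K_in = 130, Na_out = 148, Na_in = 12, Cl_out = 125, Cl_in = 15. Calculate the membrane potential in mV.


Vm = (RT/F)*ln((PK*Ko + PNa*Nao + PCl*Cli)/(PK*Ki + PNa*Nai + PCl*Clo))
Numer = 16.208, Denom = 172.752
Vm = -63.24 mV


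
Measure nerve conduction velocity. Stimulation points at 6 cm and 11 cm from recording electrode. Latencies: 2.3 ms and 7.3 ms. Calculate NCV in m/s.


Distance = (11 - 6) / 100 = 0.05 m
dt = (7.3 - 2.3) / 1000 = 0.005 s
NCV = dist / dt = 10 m/s


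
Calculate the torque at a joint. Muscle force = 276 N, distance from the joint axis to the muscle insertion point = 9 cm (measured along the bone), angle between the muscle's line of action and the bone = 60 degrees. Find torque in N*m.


Torque = F * d * sin(theta)   (moment arm = d*sin(theta))
d = 9 cm = 0.09 m
Torque = 276 * 0.09 * sin(60)
Torque = 21.51 N*m


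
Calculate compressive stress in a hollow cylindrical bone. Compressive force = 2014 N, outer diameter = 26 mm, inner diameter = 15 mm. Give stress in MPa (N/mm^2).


A = pi*(r_o^2 - r_i^2)
r_o = 13 mm, r_i = 7.5 mm
A = 354.215 mm^2
sigma = F/A = 2014 / 354.215
sigma = 5.686 MPa


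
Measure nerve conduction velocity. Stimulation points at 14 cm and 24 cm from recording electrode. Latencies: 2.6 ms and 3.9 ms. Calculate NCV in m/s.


Distance = (24 - 14) / 100 = 0.1 m
dt = (3.9 - 2.6) / 1000 = 0.0013 s
NCV = dist / dt = 76.92 m/s


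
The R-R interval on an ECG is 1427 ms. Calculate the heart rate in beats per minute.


HR = 60 / RR_interval(s)
RR = 1427 ms = 1.427 s
HR = 60 / 1.427 = 42.05 bpm


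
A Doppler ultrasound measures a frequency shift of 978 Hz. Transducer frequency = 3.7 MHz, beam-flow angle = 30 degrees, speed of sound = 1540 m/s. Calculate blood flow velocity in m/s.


v = fd * c / (2 * f0 * cos(theta))
v = 978 * 1540 / (2 * 3.7000e+06 * cos(30))
v = 0.235 m/s


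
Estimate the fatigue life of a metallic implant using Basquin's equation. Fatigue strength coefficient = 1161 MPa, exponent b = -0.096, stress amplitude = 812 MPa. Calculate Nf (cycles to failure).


sigma_a = sigma_f' * (2Nf)^b
2Nf = (sigma_a/sigma_f')^(1/b)
2Nf = (812/1161)^(1/-0.096)
2Nf = 41.443871
Nf = 20.72


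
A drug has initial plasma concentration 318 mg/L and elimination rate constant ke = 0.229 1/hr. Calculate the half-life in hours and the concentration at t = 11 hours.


t_half = ln(2) / ke = 0.693147 / 0.229 = 3.027 hr
C(t) = C0 * exp(-ke*t) = 318 * exp(-0.229*11)
C(11) = 25.61 mg/L


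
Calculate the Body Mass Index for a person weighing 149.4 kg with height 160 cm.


BMI = weight / height^2
height = 160 cm = 1.6 m
BMI = 149.4 / 1.6^2
BMI = 58.36 kg/m^2


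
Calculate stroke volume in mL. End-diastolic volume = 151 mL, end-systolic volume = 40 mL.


SV = EDV - ESV
SV = 151 - 40
SV = 111 mL


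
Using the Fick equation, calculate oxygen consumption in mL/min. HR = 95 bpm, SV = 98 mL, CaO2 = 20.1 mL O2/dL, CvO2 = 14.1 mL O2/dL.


CO = HR*SV = 95*98/1000 = 9.31 L/min
a-v O2 diff = 20.1 - 14.1 = 6 mL/dL
VO2 = CO * (CaO2-CvO2) * 10 dL/L
VO2 = 9.31 * 6 * 10
VO2 = 558.6 mL/min


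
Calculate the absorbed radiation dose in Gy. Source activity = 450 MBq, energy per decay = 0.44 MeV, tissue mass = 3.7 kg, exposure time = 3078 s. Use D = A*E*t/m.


A = 450 MBq = 4.5000e+08 Bq
E = 0.44 MeV = 7.0488e-14 J
D = A*E*t/m = 4.5000e+08*7.0488e-14*3078/3.7
D = 0.02639 Gy


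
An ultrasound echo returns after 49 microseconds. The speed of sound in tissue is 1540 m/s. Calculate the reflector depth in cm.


depth = c * t / 2
t = 49 us = 4.9000e-05 s
depth = 1540 * 4.9000e-05 / 2
depth = 0.03773 m = 3.773 cm


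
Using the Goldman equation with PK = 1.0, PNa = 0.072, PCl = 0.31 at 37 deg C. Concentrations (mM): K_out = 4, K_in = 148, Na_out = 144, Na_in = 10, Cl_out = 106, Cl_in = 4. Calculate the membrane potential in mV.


Vm = (RT/F)*ln((PK*Ko + PNa*Nao + PCl*Cli)/(PK*Ki + PNa*Nai + PCl*Clo))
Numer = 15.608, Denom = 181.58
Vm = -65.58 mV


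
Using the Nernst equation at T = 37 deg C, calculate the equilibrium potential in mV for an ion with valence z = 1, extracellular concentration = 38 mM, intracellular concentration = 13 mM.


E = (RT/(zF)) * ln(C_out/C_in)
T = 37 + 273.15 = 310.15 K
E = (8.314 * 310.15 / (1 * 96485)) * ln(38/13)
E = 28.67 mV


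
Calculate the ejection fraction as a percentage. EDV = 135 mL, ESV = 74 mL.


SV = EDV - ESV = 135 - 74 = 61 mL
EF = SV/EDV * 100 = 61/135 * 100
EF = 45.19%


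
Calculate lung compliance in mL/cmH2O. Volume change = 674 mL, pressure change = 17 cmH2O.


C = dV / dP
C = 674 / 17
C = 39.65 mL/cmH2O


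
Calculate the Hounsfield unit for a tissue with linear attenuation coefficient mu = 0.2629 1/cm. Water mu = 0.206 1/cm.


HU = ((mu_tissue - mu_water) / mu_water) * 1000
HU = ((0.2629 - 0.206) / 0.206) * 1000
HU = 276.2


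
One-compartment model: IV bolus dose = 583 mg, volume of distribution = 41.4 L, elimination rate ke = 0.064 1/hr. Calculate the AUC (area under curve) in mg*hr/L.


C0 = Dose/Vd = 583/41.4 = 14.0821 mg/L
AUC = C0/ke = 14.0821/0.064
AUC = 220 mg*hr/L


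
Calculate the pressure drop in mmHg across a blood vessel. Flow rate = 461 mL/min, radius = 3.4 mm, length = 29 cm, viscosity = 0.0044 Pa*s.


dP = 8*mu*L*Q / (pi*r^4)
Q = 461 mL/min = 7.68333e-06 m^3/s
dP = 186.821 Pa = 186.821 / 133.322 mmHg = 1.401 mmHg


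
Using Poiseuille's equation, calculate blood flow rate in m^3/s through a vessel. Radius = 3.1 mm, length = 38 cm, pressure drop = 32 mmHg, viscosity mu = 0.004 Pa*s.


Q = pi*r^4*dP / (8*mu*L)
r = 0.0031 m, L = 0.38 m
dP = 32 mmHg = 4266.304 Pa
Q = 1.0179e-04 m^3/s


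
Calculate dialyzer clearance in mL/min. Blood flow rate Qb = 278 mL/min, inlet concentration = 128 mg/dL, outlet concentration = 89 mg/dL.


K = Qb * (Cb_in - Cb_out) / Cb_in
K = 278 * (128 - 89) / 128
K = 84.7 mL/min


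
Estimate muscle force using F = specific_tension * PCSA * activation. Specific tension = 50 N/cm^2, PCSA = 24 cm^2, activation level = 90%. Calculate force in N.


F = sigma * PCSA * activation
F = 50 * 24 * 0.9
F = 1080 N


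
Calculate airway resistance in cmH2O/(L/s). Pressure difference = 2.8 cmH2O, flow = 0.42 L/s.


R = dP / flow
R = 2.8 / 0.42
R = 6.667 cmH2O/(L/s)


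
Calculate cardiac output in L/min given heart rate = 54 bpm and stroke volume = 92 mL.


CO = HR * SV
CO = 54 * 92 / 1000
CO = 4.968 L/min


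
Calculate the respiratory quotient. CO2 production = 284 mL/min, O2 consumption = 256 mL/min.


RQ = VCO2 / VO2
RQ = 284 / 256
RQ = 1.109


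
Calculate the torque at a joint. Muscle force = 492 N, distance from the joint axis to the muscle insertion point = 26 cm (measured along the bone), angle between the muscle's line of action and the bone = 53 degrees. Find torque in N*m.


Torque = F * d * sin(theta)   (moment arm = d*sin(theta))
d = 26 cm = 0.26 m
Torque = 492 * 0.26 * sin(53)
Torque = 102.2 N*m


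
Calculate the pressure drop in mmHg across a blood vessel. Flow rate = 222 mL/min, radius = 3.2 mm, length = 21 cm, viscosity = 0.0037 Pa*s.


dP = 8*mu*L*Q / (pi*r^4)
Q = 222 mL/min = 3.7e-06 m^3/s
dP = 69.8173 Pa = 69.8173 / 133.322 mmHg = 0.5237 mmHg


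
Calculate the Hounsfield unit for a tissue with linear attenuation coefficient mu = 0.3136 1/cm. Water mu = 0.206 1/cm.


HU = ((mu_tissue - mu_water) / mu_water) * 1000
HU = ((0.3136 - 0.206) / 0.206) * 1000
HU = 522.3


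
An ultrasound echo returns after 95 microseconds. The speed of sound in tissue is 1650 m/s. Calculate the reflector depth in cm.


depth = c * t / 2
t = 95 us = 9.5000e-05 s
depth = 1650 * 9.5000e-05 / 2
depth = 0.078375 m = 7.8375 cm


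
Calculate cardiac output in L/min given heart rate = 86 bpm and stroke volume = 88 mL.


CO = HR * SV
CO = 86 * 88 / 1000
CO = 7.568 L/min


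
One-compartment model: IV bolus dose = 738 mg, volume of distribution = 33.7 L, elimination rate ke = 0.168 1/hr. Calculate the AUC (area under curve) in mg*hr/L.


C0 = Dose/Vd = 738/33.7 = 21.8991 mg/L
AUC = C0/ke = 21.8991/0.168
AUC = 130.4 mg*hr/L


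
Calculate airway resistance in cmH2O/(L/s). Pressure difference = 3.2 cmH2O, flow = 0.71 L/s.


R = dP / flow
R = 3.2 / 0.71
R = 4.507 cmH2O/(L/s)


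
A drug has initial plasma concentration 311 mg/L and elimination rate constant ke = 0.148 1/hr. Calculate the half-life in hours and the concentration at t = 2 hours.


t_half = ln(2) / ke = 0.693147 / 0.148 = 4.683 hr
C(t) = C0 * exp(-ke*t) = 311 * exp(-0.148*2)
C(2) = 231.3 mg/L


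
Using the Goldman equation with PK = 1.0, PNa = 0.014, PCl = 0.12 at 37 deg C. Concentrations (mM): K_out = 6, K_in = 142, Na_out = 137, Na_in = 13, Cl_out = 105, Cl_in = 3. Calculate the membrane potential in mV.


Vm = (RT/F)*ln((PK*Ko + PNa*Nao + PCl*Cli)/(PK*Ki + PNa*Nai + PCl*Clo))
Numer = 8.278, Denom = 154.782
Vm = -78.26 mV


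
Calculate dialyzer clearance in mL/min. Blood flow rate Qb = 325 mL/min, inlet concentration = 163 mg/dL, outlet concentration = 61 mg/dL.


K = Qb * (Cb_in - Cb_out) / Cb_in
K = 325 * (163 - 61) / 163
K = 203.4 mL/min


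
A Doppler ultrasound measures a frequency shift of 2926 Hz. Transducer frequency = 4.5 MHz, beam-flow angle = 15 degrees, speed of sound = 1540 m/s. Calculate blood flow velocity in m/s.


v = fd * c / (2 * f0 * cos(theta))
v = 2926 * 1540 / (2 * 4.5000e+06 * cos(15))
v = 0.5183 m/s


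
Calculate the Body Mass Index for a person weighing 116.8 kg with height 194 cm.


BMI = weight / height^2
height = 194 cm = 1.94 m
BMI = 116.8 / 1.94^2
BMI = 31.03 kg/m^2


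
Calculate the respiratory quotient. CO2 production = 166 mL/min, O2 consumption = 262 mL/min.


RQ = VCO2 / VO2
RQ = 166 / 262
RQ = 0.6336


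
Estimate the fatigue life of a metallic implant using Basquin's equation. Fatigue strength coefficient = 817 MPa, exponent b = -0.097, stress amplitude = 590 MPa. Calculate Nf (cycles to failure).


sigma_a = sigma_f' * (2Nf)^b
2Nf = (sigma_a/sigma_f')^(1/b)
2Nf = (590/817)^(1/-0.097)
2Nf = 28.6697
Nf = 14.33


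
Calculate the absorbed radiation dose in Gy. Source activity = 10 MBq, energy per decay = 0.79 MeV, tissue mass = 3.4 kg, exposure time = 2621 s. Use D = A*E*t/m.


A = 10 MBq = 1.0000e+07 Bq
E = 0.79 MeV = 1.26558e-13 J
D = A*E*t/m = 1.0000e+07*1.26558e-13*2621/3.4
D = 9.7561e-04 Gy


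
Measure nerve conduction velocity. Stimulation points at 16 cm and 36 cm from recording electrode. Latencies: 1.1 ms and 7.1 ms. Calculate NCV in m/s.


Distance = (36 - 16) / 100 = 0.2 m
dt = (7.1 - 1.1) / 1000 = 0.006 s
NCV = dist / dt = 33.33 m/s


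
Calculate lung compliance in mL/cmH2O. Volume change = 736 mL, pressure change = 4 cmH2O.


C = dV / dP
C = 736 / 4
C = 184 mL/cmH2O


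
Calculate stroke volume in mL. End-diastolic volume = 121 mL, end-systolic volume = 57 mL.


SV = EDV - ESV
SV = 121 - 57
SV = 64 mL


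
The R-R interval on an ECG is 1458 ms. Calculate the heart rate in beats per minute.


HR = 60 / RR_interval(s)
RR = 1458 ms = 1.458 s
HR = 60 / 1.458 = 41.15 bpm


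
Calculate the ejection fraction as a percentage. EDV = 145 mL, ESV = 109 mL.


SV = EDV - ESV = 145 - 109 = 36 mL
EF = SV/EDV * 100 = 36/145 * 100
EF = 24.83%


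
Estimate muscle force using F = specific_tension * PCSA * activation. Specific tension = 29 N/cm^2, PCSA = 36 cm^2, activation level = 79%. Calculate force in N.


F = sigma * PCSA * activation
F = 29 * 36 * 0.79
F = 824.8 N


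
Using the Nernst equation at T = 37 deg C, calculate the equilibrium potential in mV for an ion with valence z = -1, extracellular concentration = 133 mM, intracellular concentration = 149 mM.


E = (RT/(zF)) * ln(C_out/C_in)
T = 37 + 273.15 = 310.15 K
E = (8.314 * 310.15 / (-1 * 96485)) * ln(133/149)
E = 3.036 mV


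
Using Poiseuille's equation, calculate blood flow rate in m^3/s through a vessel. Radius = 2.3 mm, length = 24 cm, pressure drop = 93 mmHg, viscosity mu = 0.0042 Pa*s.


Q = pi*r^4*dP / (8*mu*L)
r = 0.0023 m, L = 0.24 m
dP = 93 mmHg = 12398.946 Pa
Q = 1.3517e-04 m^3/s


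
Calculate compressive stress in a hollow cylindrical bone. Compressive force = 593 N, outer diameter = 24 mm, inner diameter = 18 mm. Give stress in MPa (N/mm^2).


A = pi*(r_o^2 - r_i^2)
r_o = 12 mm, r_i = 9 mm
A = 197.92 mm^2
sigma = F/A = 593 / 197.92
sigma = 2.996 MPa


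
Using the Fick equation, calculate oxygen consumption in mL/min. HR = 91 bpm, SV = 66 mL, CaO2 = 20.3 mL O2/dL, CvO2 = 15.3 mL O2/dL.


CO = HR*SV = 91*66/1000 = 6.006 L/min
a-v O2 diff = 20.3 - 15.3 = 5 mL/dL
VO2 = CO * (CaO2-CvO2) * 10 dL/L
VO2 = 6.006 * 5 * 10
VO2 = 300.3 mL/min


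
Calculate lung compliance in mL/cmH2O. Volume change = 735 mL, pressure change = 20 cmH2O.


C = dV / dP
C = 735 / 20
C = 36.75 mL/cmH2O


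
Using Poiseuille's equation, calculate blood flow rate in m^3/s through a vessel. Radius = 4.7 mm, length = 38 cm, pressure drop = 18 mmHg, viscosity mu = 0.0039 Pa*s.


Q = pi*r^4*dP / (8*mu*L)
r = 0.0047 m, L = 0.38 m
dP = 18 mmHg = 2399.796 Pa
Q = 3.1030e-04 m^3/s


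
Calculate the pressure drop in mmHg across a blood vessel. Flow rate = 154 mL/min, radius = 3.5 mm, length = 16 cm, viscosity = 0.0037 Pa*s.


dP = 8*mu*L*Q / (pi*r^4)
Q = 154 mL/min = 2.56667e-06 m^3/s
dP = 25.7846 Pa = 25.7846 / 133.322 mmHg = 0.1934 mmHg


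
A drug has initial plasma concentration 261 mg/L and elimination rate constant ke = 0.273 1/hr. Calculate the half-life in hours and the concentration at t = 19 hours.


t_half = ln(2) / ke = 0.693147 / 0.273 = 2.539 hr
C(t) = C0 * exp(-ke*t) = 261 * exp(-0.273*19)
C(19) = 1.459 mg/L


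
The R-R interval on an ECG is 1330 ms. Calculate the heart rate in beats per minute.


HR = 60 / RR_interval(s)
RR = 1330 ms = 1.33 s
HR = 60 / 1.33 = 45.11 bpm


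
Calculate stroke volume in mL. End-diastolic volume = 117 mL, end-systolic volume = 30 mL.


SV = EDV - ESV
SV = 117 - 30
SV = 87 mL


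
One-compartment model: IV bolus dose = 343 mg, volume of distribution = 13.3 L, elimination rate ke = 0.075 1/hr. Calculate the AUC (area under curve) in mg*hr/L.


C0 = Dose/Vd = 343/13.3 = 25.7895 mg/L
AUC = C0/ke = 25.7895/0.075
AUC = 343.9 mg*hr/L


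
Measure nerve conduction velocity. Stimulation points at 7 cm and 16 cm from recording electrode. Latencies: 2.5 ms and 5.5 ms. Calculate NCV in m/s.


Distance = (16 - 7) / 100 = 0.09 m
dt = (5.5 - 2.5) / 1000 = 0.003 s
NCV = dist / dt = 30 m/s


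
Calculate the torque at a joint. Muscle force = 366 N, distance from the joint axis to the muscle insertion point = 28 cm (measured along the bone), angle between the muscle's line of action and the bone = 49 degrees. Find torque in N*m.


Torque = F * d * sin(theta)   (moment arm = d*sin(theta))
d = 28 cm = 0.28 m
Torque = 366 * 0.28 * sin(49)
Torque = 77.34 N*m


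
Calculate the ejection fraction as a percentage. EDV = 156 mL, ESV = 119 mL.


SV = EDV - ESV = 156 - 119 = 37 mL
EF = SV/EDV * 100 = 37/156 * 100
EF = 23.72%


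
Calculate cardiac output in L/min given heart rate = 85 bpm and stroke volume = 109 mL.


CO = HR * SV
CO = 85 * 109 / 1000
CO = 9.265 L/min


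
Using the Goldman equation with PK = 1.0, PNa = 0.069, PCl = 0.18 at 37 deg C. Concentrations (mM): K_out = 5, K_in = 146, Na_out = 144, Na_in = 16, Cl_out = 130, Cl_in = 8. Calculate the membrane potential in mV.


Vm = (RT/F)*ln((PK*Ko + PNa*Nao + PCl*Cli)/(PK*Ki + PNa*Nai + PCl*Clo))
Numer = 16.376, Denom = 170.504
Vm = -62.62 mV


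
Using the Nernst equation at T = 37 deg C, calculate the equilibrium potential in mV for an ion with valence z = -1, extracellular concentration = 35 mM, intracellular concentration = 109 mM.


E = (RT/(zF)) * ln(C_out/C_in)
T = 37 + 273.15 = 310.15 K
E = (8.314 * 310.15 / (-1 * 96485)) * ln(35/109)
E = 30.36 mV


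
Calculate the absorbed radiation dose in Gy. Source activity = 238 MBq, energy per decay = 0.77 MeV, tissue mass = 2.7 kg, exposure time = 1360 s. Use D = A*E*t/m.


A = 238 MBq = 2.3800e+08 Bq
E = 0.77 MeV = 1.23354e-13 J
D = A*E*t/m = 2.3800e+08*1.23354e-13*1360/2.7
D = 0.01479 Gy


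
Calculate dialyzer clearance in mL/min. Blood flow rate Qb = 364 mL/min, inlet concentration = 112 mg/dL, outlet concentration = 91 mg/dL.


K = Qb * (Cb_in - Cb_out) / Cb_in
K = 364 * (112 - 91) / 112
K = 68.25 mL/min


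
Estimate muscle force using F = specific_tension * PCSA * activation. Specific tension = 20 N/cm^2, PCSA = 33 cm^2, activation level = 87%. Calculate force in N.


F = sigma * PCSA * activation
F = 20 * 33 * 0.87
F = 574.2 N


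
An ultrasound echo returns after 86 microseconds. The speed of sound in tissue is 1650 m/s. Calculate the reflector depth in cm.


depth = c * t / 2
t = 86 us = 8.6000e-05 s
depth = 1650 * 8.6000e-05 / 2
depth = 0.07095 m = 7.095 cm


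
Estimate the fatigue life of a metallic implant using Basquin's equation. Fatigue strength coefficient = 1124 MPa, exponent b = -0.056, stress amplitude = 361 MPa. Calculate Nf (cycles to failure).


sigma_a = sigma_f' * (2Nf)^b
2Nf = (sigma_a/sigma_f')^(1/b)
2Nf = (361/1124)^(1/-0.056)
2Nf = 6.4298136e+08
Nf = 3.2149e+08


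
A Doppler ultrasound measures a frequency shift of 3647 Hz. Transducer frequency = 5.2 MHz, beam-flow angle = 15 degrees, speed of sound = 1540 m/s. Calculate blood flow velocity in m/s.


v = fd * c / (2 * f0 * cos(theta))
v = 3647 * 1540 / (2 * 5.2000e+06 * cos(15))
v = 0.5591 m/s


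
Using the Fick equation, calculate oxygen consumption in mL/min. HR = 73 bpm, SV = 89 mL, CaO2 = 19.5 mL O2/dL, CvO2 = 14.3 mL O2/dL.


CO = HR*SV = 73*89/1000 = 6.497 L/min
a-v O2 diff = 19.5 - 14.3 = 5.2 mL/dL
VO2 = CO * (CaO2-CvO2) * 10 dL/L
VO2 = 6.497 * 5.2 * 10
VO2 = 337.8 mL/min


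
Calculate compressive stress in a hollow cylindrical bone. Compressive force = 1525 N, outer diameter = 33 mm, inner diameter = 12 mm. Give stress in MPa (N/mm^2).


A = pi*(r_o^2 - r_i^2)
r_o = 16.5 mm, r_i = 6 mm
A = 742.201 mm^2
sigma = F/A = 1525 / 742.201
sigma = 2.055 MPa


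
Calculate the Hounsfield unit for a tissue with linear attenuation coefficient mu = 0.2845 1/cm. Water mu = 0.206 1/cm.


HU = ((mu_tissue - mu_water) / mu_water) * 1000
HU = ((0.2845 - 0.206) / 0.206) * 1000
HU = 381.1


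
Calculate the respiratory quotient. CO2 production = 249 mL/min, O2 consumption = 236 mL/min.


RQ = VCO2 / VO2
RQ = 249 / 236
RQ = 1.055


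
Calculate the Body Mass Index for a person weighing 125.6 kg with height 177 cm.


BMI = weight / height^2
height = 177 cm = 1.77 m
BMI = 125.6 / 1.77^2
BMI = 40.09 kg/m^2


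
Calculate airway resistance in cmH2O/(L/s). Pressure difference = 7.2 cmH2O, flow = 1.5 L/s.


R = dP / flow
R = 7.2 / 1.5
R = 4.8 cmH2O/(L/s)


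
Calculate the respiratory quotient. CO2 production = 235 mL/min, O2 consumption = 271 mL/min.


RQ = VCO2 / VO2
RQ = 235 / 271
RQ = 0.8672


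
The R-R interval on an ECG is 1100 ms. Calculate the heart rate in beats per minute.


HR = 60 / RR_interval(s)
RR = 1100 ms = 1.1 s
HR = 60 / 1.1 = 54.55 bpm


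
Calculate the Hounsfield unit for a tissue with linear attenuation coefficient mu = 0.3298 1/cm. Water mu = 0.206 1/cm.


HU = ((mu_tissue - mu_water) / mu_water) * 1000
HU = ((0.3298 - 0.206) / 0.206) * 1000
HU = 601


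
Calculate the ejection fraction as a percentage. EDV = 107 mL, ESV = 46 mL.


SV = EDV - ESV = 107 - 46 = 61 mL
EF = SV/EDV * 100 = 61/107 * 100
EF = 57.01%


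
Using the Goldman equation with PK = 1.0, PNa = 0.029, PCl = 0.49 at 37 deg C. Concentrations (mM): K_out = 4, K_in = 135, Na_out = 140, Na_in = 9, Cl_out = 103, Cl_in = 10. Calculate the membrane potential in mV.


Vm = (RT/F)*ln((PK*Ko + PNa*Nao + PCl*Cli)/(PK*Ki + PNa*Nai + PCl*Clo))
Numer = 12.96, Denom = 185.731
Vm = -71.15 mV


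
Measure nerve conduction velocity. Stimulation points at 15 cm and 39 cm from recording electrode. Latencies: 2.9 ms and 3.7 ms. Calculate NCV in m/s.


Distance = (39 - 15) / 100 = 0.24 m
dt = (3.7 - 2.9) / 1000 = 8.0000e-04 s
NCV = dist / dt = 300 m/s


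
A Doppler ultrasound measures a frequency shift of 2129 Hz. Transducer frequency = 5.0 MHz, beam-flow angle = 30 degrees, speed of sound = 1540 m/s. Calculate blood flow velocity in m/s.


v = fd * c / (2 * f0 * cos(theta))
v = 2129 * 1540 / (2 * 5.0000e+06 * cos(30))
v = 0.3786 m/s


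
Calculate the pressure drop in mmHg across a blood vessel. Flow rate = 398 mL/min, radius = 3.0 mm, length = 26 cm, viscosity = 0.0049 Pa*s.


dP = 8*mu*L*Q / (pi*r^4)
Q = 398 mL/min = 6.63333e-06 m^3/s
dP = 265.678 Pa = 265.678 / 133.322 mmHg = 1.993 mmHg


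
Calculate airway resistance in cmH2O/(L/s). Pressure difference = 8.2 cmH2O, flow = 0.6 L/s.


R = dP / flow
R = 8.2 / 0.6
R = 13.67 cmH2O/(L/s)


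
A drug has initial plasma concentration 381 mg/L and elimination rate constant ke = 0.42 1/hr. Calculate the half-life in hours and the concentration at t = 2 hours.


t_half = ln(2) / ke = 0.693147 / 0.42 = 1.65 hr
C(t) = C0 * exp(-ke*t) = 381 * exp(-0.42*2)
C(2) = 164.5 mg/L


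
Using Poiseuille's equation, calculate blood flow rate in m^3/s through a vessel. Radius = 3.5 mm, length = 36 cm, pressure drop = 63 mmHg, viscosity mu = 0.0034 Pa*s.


Q = pi*r^4*dP / (8*mu*L)
r = 0.0035 m, L = 0.36 m
dP = 63 mmHg = 8399.286 Pa
Q = 4.0438e-04 m^3/s


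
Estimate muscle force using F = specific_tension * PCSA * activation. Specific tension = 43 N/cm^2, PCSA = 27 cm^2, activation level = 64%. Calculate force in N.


F = sigma * PCSA * activation
F = 43 * 27 * 0.64
F = 743 N


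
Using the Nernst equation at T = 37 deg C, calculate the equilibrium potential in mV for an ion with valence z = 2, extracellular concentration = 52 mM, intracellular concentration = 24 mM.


E = (RT/(zF)) * ln(C_out/C_in)
T = 37 + 273.15 = 310.15 K
E = (8.314 * 310.15 / (2 * 96485)) * ln(52/24)
E = 10.33 mV


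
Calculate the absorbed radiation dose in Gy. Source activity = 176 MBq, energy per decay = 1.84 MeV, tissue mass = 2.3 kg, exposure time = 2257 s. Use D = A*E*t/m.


A = 176 MBq = 1.7600e+08 Bq
E = 1.84 MeV = 2.94768e-13 J
D = A*E*t/m = 1.7600e+08*2.94768e-13*2257/2.3
D = 0.05091 Gy


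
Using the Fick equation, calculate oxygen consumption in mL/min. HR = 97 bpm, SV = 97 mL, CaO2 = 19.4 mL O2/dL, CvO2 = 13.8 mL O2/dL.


CO = HR*SV = 97*97/1000 = 9.409 L/min
a-v O2 diff = 19.4 - 13.8 = 5.6 mL/dL
VO2 = CO * (CaO2-CvO2) * 10 dL/L
VO2 = 9.409 * 5.6 * 10
VO2 = 526.9 mL/min


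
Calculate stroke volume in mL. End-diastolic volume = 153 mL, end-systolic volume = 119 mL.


SV = EDV - ESV
SV = 153 - 119
SV = 34 mL


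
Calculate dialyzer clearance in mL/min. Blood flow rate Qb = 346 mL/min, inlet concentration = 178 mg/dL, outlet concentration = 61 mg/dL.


K = Qb * (Cb_in - Cb_out) / Cb_in
K = 346 * (178 - 61) / 178
K = 227.4 mL/min


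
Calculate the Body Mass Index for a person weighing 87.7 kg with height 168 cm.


BMI = weight / height^2
height = 168 cm = 1.68 m
BMI = 87.7 / 1.68^2
BMI = 31.07 kg/m^2


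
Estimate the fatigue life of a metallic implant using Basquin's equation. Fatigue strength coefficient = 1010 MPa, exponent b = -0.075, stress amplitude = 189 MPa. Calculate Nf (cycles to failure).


sigma_a = sigma_f' * (2Nf)^b
2Nf = (sigma_a/sigma_f')^(1/b)
2Nf = (189/1010)^(1/-0.075)
2Nf = 5.0675059e+09
Nf = 2.5338e+09


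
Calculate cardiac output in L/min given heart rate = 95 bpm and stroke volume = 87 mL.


CO = HR * SV
CO = 95 * 87 / 1000
CO = 8.265 L/min


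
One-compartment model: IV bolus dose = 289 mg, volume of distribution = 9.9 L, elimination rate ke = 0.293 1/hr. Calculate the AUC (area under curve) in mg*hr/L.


C0 = Dose/Vd = 289/9.9 = 29.1919 mg/L
AUC = C0/ke = 29.1919/0.293
AUC = 99.63 mg*hr/L


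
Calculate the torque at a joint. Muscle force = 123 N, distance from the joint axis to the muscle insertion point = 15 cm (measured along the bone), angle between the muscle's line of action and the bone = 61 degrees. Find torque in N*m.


Torque = F * d * sin(theta)   (moment arm = d*sin(theta))
d = 15 cm = 0.15 m
Torque = 123 * 0.15 * sin(61)
Torque = 16.14 N*m


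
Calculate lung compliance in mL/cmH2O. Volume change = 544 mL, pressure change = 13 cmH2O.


C = dV / dP
C = 544 / 13
C = 41.85 mL/cmH2O


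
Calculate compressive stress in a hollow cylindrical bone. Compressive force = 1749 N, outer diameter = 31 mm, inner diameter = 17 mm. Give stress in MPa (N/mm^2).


A = pi*(r_o^2 - r_i^2)
r_o = 15.5 mm, r_i = 8.5 mm
A = 527.788 mm^2
sigma = F/A = 1749 / 527.788
sigma = 3.314 MPa


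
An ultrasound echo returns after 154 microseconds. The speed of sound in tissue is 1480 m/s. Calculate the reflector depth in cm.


depth = c * t / 2
t = 154 us = 1.5400e-04 s
depth = 1480 * 1.5400e-04 / 2
depth = 0.11396 m = 11.396 cm


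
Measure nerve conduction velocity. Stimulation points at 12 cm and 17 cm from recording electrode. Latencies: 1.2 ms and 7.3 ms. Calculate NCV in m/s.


Distance = (17 - 12) / 100 = 0.05 m
dt = (7.3 - 1.2) / 1000 = 0.0061 s
NCV = dist / dt = 8.197 m/s


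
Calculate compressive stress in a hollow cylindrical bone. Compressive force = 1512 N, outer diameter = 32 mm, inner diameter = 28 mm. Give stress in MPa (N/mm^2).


A = pi*(r_o^2 - r_i^2)
r_o = 16 mm, r_i = 14 mm
A = 188.496 mm^2
sigma = F/A = 1512 / 188.496
sigma = 8.021 MPa


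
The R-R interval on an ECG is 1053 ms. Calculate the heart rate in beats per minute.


HR = 60 / RR_interval(s)
RR = 1053 ms = 1.053 s
HR = 60 / 1.053 = 56.98 bpm


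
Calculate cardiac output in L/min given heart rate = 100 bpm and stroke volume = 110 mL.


CO = HR * SV
CO = 100 * 110 / 1000
CO = 11 L/min


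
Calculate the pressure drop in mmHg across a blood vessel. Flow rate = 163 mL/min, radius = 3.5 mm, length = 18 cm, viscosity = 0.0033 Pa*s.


dP = 8*mu*L*Q / (pi*r^4)
Q = 163 mL/min = 2.71667e-06 m^3/s
dP = 27.3836 Pa = 27.3836 / 133.322 mmHg = 0.2054 mmHg
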